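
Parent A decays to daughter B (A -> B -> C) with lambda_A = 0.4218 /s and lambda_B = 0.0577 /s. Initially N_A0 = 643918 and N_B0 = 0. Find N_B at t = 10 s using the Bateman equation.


N_B(t) = lambda_A * N_A0 / (lambda_B - lambda_A) * [exp(-lambda_A*t) - exp(-lambda_B*t)]
exp(-0.4218*10) = 0.01472807; exp(-0.0577*10) = 0.5615806
N_B = 0.4218 * 643918 / (0.0577 - 0.4218) * (0.01472807 - 0.5615806)
N_B = 407931

407931


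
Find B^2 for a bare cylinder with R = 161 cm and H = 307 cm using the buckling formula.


B^2 = (2.405/R)^2 + (pi/H)^2
B^2 = (2.405/161)^2 + (pi/307)^2
B^2 = 3.2786e-04 /cm^2

3.2786e-04


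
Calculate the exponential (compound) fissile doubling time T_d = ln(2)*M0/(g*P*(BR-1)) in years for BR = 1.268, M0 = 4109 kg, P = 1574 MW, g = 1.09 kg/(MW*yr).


Breeding gain G = BR - 1 = 1.268 - 1 = 0.268
Fissile production rate = g * P * G = 1.09 * 1574 * 0.268 = 459.79688 kg/yr
T_d = ln(2) * M0 / (g * P * G)
T_d = ln(2) * 4109 / 459.79688 = 6.1943 yr

6.1943


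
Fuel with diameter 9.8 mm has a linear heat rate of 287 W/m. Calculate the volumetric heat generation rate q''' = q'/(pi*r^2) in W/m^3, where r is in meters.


r = D / 2 / 1000 = 9.8 / 2 / 1000 = 0.0049 m
q''' = q' / (pi * r^2)
q''' = 287 / (pi * 0.0049^2)
q''' = 3.8049e+06 W/m^3

3.8049e+06


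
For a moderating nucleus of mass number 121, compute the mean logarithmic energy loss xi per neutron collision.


xi = 1 + (A-1)^2/(2A) * ln((A-1)/(A+1))
xi = 1 + (121-1)^2/(2*121) * ln((121-1)/(121 +1))
xi = 0.016438

0.016438


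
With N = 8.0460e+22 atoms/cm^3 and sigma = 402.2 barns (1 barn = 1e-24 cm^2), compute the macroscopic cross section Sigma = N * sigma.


Sigma = N * sigma_barns * 1e-24
Sigma = 8.0460e+22 * 402.2 * 1e-24
Sigma = 32.361 /cm

32.361


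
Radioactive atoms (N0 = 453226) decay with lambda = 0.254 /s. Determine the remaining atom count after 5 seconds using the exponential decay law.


N = N0 * exp(-lambda * t)
N = 453226 * exp(-0.254 * 5)
N = 127280

127280


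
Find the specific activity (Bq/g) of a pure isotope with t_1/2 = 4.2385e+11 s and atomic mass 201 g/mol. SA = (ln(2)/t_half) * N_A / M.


lambda = ln(2) / t_half = ln(2) / 4.2385e+11 = 1.635360e-12 /s
SA = lambda * N_A / M
SA = 1.635360e-12 * 6.022e23 / 201
SA = 4.8996e+09 Bq/g

4.8996e+09


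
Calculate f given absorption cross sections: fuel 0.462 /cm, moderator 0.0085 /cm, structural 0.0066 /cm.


f = Sigma_a_fuel / (Sigma_a_fuel + Sigma_a_mod + Sigma_a_other)
f = 0.462 / (0.462 + 0.0085 + 0.0066)
f = 0.96835

0.96835


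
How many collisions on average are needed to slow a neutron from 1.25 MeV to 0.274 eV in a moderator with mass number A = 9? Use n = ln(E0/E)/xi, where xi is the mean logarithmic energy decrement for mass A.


xi = 1 + (A-1)^2/(2A)*ln((A-1)/(A+1)) = 0.2066007 (for A = 9)
n = ln(E0/E) / xi
n = ln(1.25e6 / 0.274) / 0.2066007
n = ln(4.562044e+06) / 0.2066007 = 74.217

74.217


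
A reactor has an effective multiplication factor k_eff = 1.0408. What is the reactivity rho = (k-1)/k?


rho = (k_eff - 1) / k_eff
rho = (1.0408 - 1) / 1.0408
rho = 0.039201

0.039201


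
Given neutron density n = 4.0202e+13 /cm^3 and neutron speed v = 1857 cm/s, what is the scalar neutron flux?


phi = n * v
phi = 4.0202e+13 * 1857
phi = 7.4655e+16 /cm^2/s

7.4655e+16


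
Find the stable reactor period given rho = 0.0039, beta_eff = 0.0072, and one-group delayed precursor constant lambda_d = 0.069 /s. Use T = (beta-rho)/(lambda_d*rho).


T = (beta - rho) / (lambda_d * rho)
T = (0.0072 - 0.0039) / (0.069 * 0.0039)
T = 12.263 s

12.263


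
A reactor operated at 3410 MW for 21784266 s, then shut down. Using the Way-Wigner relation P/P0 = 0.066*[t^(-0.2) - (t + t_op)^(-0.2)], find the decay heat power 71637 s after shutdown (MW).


P/P0 = 0.066 * [t^(-0.2) - (t + t_op)^(-0.2)]
P/P0 = 0.066 * [71637^(-0.2) - (71637 + 21784266)^(-0.2)]
P/P0 = 0.066 * [0.1068987 - 0.03404758] = 0.004808174
P = 3410 * 0.004808174 = 16.396 MW

16.396


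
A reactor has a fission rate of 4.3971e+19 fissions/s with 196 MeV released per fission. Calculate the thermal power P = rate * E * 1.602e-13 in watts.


P = fission_rate * E_MeV * 1.602e-13
P = 4.3971e+19 * 196 * 1.602e-13
P = 1.3807e+09 W

1.3807e+09


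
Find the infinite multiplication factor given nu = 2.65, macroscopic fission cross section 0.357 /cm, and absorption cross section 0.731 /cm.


k_inf = nu * Sigma_f / Sigma_a
k_inf = 2.65 * 0.357 / 0.731
k_inf = 1.2942

1.2942


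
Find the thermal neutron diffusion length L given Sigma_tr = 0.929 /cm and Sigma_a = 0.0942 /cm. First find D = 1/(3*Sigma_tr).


D = 1 / (3 * Sigma_tr) = 1 / (3 * 0.929) = 0.3588088 cm
L = sqrt(D / Sigma_a)
L = sqrt(0.3588088 / 0.0942)
L = 1.9517 cm

1.9517


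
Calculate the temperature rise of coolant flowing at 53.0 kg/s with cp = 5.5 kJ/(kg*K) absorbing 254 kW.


dT = Q / (m_dot * cp)
dT = 254 / (53.0 * 5.5)
dT = 0.87136 C

0.87136


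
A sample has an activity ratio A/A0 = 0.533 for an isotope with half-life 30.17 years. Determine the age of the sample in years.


lambda = ln(2) / t_half = ln(2) / 30.17 = 0.02297472 /yr
t = -ln(A/A0) / lambda
t = -ln(0.533) / 0.02297472
t = 27.388 yr

27.388


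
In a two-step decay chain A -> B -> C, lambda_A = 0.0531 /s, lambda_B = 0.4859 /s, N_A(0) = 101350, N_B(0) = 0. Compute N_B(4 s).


N_B(t) = lambda_A * N_A0 / (lambda_B - lambda_A) * [exp(-lambda_A*t) - exp(-lambda_B*t)]
exp(-0.0531*4) = 0.8086412; exp(-0.4859*4) = 0.1431875
N_B = 0.0531 * 101350 / (0.4859 - 0.0531) * (0.8086412 - 0.1431875)
N_B = 8274.6

8274.6


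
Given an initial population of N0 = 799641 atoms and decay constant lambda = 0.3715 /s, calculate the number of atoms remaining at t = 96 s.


N = N0 * exp(-lambda * t)
N = 799641 * exp(-0.3715 * 96)
N = 2.5955e-10

2.5955e-10


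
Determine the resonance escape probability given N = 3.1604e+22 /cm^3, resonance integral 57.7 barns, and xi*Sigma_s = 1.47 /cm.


p = exp(-N * I * 1e-24 / (xi*Sigma_s))
p = exp(-3.1604e+22 * 57.7 * 1e-24 / 1.47)
p = 0.28924

0.28924


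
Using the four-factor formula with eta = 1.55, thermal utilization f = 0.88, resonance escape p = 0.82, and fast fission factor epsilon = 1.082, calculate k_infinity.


k_inf = eta * f * p * epsilon
k_inf = 1.55 * 0.88 * 0.82 * 1.082
k_inf = 1.2102

1.2102


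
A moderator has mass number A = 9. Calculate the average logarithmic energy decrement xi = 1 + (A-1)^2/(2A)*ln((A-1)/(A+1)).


xi = 1 + (A-1)^2/(2A) * ln((A-1)/(A+1))
xi = 1 + (9-1)^2/(2*9) * ln((9-1)/(9 +1))
xi = 0.20660

0.20660


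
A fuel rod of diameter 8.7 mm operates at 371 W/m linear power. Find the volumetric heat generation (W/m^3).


r = D / 2 / 1000 = 8.7 / 2 / 1000 = 0.00435 m
q''' = q' / (pi * r^2)
q''' = 371 / (pi * 0.00435^2)
q''' = 6.2409e+06 W/m^3

6.2409e+06


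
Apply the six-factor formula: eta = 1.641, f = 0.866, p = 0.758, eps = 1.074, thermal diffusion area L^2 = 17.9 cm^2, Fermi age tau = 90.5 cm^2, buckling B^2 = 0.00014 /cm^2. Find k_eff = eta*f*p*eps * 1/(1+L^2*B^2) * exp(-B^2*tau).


k_inf = eta*f*p*eps = 1.641*0.866*0.758*1.074 = 1.156911
P_TNL = 1/(1 + L^2*B^2) = 1/(1 + 17.9*0.00014) = 0.9975003
P_FNL = exp(-B^2*tau) = exp(-0.00014*90.5) = 0.9874099
k_eff = k_inf * P_TNL * P_FNL = 1.156911 * 0.9975003 * 0.9874099
k_eff = 1.1395

1.1395


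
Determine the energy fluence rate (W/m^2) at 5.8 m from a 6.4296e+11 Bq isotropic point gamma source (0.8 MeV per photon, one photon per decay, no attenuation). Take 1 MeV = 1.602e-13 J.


psi = A * E * 1.602e-13 / (4*pi*r^2)
psi = 6.4296e+11 * 0.8 * 1.602e-13 / (4*pi*5.8^2)
psi = 1.9493e-04 W/m^2

1.9493e-04


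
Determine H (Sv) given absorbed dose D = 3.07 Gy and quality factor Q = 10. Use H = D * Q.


H = D * Q
H = 3.07 * 10
H = 30.700 Sv

30.700


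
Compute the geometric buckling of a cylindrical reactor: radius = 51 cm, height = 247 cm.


B^2 = (2.405/R)^2 + (pi/H)^2
B^2 = (2.405/51)^2 + (pi/247)^2
B^2 = 0.0023855 /cm^2

0.0023855


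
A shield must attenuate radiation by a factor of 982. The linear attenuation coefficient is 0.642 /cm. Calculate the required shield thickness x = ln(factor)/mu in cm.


x = ln(factor) / mu
x = ln(982) / 0.642
x = 10.731 cm

10.731


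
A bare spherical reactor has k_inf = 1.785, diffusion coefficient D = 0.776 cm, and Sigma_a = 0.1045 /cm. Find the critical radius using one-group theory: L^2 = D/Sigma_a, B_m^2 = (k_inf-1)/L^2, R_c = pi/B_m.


L^2 = D / Sigma_a = 0.776 / 0.1045 = 7.425837 cm^2
B_m^2 = (k_inf - 1) / L^2 = (1.785 - 1) / 7.425837 = 0.1057120 /cm^2
For a bare sphere: B_g = pi/R, so R_c = pi / sqrt(B_m^2)
R_c = pi / sqrt(0.1057120) = 9.6625 cm

9.6625


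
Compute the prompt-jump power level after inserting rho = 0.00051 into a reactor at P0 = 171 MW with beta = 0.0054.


P1/P0 = beta / (beta - rho)
P1/P0 = 0.0054 / (0.0054 - 0.00051) = 1.104294
P1 = 171 * 1.104294 = 188.83 MW

188.83


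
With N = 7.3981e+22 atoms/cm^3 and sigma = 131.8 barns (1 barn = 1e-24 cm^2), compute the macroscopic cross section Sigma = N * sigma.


Sigma = N * sigma_barns * 1e-24
Sigma = 7.3981e+22 * 131.8 * 1e-24
Sigma = 9.7507 /cm

9.7507


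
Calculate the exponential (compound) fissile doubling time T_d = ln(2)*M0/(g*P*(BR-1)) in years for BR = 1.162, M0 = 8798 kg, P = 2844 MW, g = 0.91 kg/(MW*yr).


Breeding gain G = BR - 1 = 1.162 - 1 = 0.162
Fissile production rate = g * P * G = 0.91 * 2844 * 0.162 = 419.26248 kg/yr
T_d = ln(2) * M0 / (g * P * G)
T_d = ln(2) * 8798 / 419.26248 = 14.545 yr

14.545


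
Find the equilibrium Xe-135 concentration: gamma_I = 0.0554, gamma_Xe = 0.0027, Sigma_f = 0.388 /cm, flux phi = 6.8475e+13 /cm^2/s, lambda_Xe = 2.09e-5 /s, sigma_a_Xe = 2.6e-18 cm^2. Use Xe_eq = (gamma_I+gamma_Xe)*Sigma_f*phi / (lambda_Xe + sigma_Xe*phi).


Xe_eq = (gamma_I + gamma_Xe) * Sigma_f * phi / (lambda_Xe + sigma_Xe * phi)
Numerator = (0.0554 + 0.0027) * 0.388 * 6.8475e+13 = 1.543618e+12
Denominator = 2.09e-5 + 2.6e-18 * 6.8475e+13 = 1.989350e-04
Xe_eq = 1.543618e+12 / 1.989350e-04 = 7.7594e+15 /cm^3

7.7594e+15


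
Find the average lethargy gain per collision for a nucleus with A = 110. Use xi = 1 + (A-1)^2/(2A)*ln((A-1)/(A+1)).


xi = 1 + (A-1)^2/(2A) * ln((A-1)/(A+1))
xi = 1 + (110-1)^2/(2*110) * ln((110-1)/(110 +1))
xi = 0.018072

0.018072


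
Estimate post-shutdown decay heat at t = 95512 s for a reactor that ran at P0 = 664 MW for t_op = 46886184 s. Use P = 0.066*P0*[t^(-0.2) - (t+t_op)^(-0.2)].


P/P0 = 0.066 * [t^(-0.2) - (t + t_op)^(-0.2)]
P/P0 = 0.066 * [95512^(-0.2) - (95512 + 46886184)^(-0.2)]
P/P0 = 0.066 * [0.1009226 - 0.02921556] = 0.004732665
P = 664 * 0.004732665 = 3.1425 MW

3.1425


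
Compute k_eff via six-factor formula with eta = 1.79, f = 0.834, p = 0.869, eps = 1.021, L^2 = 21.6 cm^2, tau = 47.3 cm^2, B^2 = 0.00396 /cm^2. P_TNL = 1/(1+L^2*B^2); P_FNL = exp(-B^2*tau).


k_inf = eta*f*p*eps = 1.79*0.834*0.869*1.021 = 1.324539
P_TNL = 1/(1 + L^2*B^2) = 1/(1 + 21.6*0.00396) = 0.9212039
P_FNL = exp(-B^2*tau) = exp(-0.00396*47.3) = 0.8291883
k_eff = k_inf * P_TNL * P_FNL = 1.324539 * 0.9212039 * 0.8291883
k_eff = 1.0118

1.0118


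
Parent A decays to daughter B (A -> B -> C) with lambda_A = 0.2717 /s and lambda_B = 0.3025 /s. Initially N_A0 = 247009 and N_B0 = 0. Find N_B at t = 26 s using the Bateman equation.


N_B(t) = lambda_A * N_A0 / (lambda_B - lambda_A) * [exp(-lambda_A*t) - exp(-lambda_B*t)]
exp(-0.2717*26) = 8.551788e-04; exp(-0.3025*26) = 3.839493e-04
N_B = 0.2717 * 247009 / (0.3025 - 0.2717) * (8.551788e-04 - 3.839493e-04)
N_B = 1026.8

1026.8


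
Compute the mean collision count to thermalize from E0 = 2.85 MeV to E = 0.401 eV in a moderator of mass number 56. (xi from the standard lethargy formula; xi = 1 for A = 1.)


xi = 1 + (A-1)^2/(2A)*ln((A-1)/(A+1)) = 0.03529286 (for A = 56)
n = ln(E0/E) / xi
n = ln(2.85e6 / 0.401) / 0.03529286
n = ln(7.107232e+06) / 0.03529286 = 447.02

447.02


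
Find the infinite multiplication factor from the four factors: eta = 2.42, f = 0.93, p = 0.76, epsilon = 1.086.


k_inf = eta * f * p * epsilon
k_inf = 2.42 * 0.93 * 0.76 * 1.086
k_inf = 1.8576

1.8576


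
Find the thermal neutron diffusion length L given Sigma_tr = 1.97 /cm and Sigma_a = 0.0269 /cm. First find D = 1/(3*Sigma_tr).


D = 1 / (3 * Sigma_tr) = 1 / (3 * 1.97) = 0.1692047 cm
L = sqrt(D / Sigma_a)
L = sqrt(0.1692047 / 0.0269)
L = 2.5080 cm

2.5080


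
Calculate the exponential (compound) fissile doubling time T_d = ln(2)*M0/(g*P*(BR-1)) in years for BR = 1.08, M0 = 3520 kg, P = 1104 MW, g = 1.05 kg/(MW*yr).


Breeding gain G = BR - 1 = 1.08 - 1 = 0.08
Fissile production rate = g * P * G = 1.05 * 1104 * 0.08 = 92.736 kg/yr
T_d = ln(2) * M0 / (g * P * G)
T_d = ln(2) * 3520 / 92.736 = 26.310 yr

26.310


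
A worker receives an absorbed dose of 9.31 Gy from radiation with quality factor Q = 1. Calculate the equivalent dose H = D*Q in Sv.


H = D * Q
H = 9.31 * 1
H = 9.3100 Sv

9.3100


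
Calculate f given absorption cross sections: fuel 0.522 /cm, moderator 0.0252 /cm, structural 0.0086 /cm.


f = Sigma_a_fuel / (Sigma_a_fuel + Sigma_a_mod + Sigma_a_other)
f = 0.522 / (0.522 + 0.0252 + 0.0086)
f = 0.93919

0.93919


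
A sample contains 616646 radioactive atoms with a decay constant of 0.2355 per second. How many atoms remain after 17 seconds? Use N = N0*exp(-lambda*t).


N = N0 * exp(-lambda * t)
N = 616646 * exp(-0.2355 * 17)
N = 11255

11255


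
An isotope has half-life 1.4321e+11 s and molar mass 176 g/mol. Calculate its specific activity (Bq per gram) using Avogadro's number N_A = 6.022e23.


lambda = ln(2) / t_half = ln(2) / 1.4321e+11 = 4.840075e-12 /s
SA = lambda * N_A / M
SA = 4.840075e-12 * 6.022e23 / 176
SA = 1.6561e+10 Bq/g

1.6561e+10


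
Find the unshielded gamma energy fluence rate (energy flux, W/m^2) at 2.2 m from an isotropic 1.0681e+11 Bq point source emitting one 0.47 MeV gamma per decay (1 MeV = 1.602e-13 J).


psi = A * E * 1.602e-13 / (4*pi*r^2)
psi = 1.0681e+11 * 0.47 * 1.602e-13 / (4*pi*2.2^2)
psi = 1.3223e-04 W/m^2

1.3223e-04


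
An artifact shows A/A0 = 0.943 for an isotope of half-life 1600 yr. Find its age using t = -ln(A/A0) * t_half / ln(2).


lambda = ln(2) / t_half = ln(2) / 1600 = 4.332170e-04 /yr
t = -ln(A/A0) / lambda
t = -ln(0.943) / 4.332170e-04
t = 135.47 yr

135.47


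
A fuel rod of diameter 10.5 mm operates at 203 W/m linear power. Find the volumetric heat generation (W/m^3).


r = D / 2 / 1000 = 10.5 / 2 / 1000 = 0.00525 m
q''' = q' / (pi * r^2)
q''' = 203 / (pi * 0.00525^2)
q''' = 2.3444e+06 W/m^3

2.3444e+06


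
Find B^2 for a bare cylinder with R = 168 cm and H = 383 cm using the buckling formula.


B^2 = (2.405/R)^2 + (pi/H)^2
B^2 = (2.405/168)^2 + (pi/383)^2
B^2 = 2.7222e-04 /cm^2

2.7222e-04


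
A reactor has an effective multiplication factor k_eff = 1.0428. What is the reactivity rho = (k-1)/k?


rho = (k_eff - 1) / k_eff
rho = (1.0428 - 1) / 1.0428
rho = 0.041043

0.041043


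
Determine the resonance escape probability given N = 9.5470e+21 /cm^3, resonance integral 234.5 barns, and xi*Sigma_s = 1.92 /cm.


p = exp(-N * I * 1e-24 / (xi*Sigma_s))
p = exp(-9.5470e+21 * 234.5 * 1e-24 / 1.92)
p = 0.31160

0.31160


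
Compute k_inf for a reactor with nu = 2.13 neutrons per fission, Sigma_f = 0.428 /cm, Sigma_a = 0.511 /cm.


k_inf = nu * Sigma_f / Sigma_a
k_inf = 2.13 * 0.428 / 0.511
k_inf = 1.7840

1.7840


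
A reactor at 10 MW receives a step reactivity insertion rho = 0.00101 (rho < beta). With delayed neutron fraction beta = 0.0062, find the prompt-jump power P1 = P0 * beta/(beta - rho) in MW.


P1/P0 = beta / (beta - rho)
P1/P0 = 0.0062 / (0.0062 - 0.00101) = 1.194605
P1 = 10 * 1.194605 = 11.946 MW

11.946


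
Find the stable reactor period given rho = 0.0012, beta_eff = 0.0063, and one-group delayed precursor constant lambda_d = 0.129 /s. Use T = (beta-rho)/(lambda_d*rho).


T = (beta - rho) / (lambda_d * rho)
T = (0.0063 - 0.0012) / (0.129 * 0.0012)
T = 32.946 s

32.946


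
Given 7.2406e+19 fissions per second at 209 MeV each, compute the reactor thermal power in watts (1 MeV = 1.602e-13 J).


P = fission_rate * E_MeV * 1.602e-13
P = 7.2406e+19 * 209 * 1.602e-13
P = 2.4243e+09 W

2.4243e+09


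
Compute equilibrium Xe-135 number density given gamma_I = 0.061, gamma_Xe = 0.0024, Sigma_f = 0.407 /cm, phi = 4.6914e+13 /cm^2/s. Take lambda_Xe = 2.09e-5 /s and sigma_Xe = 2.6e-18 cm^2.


Xe_eq = (gamma_I + gamma_Xe) * Sigma_f * phi / (lambda_Xe + sigma_Xe * phi)
Numerator = (0.061 + 0.0024) * 0.407 * 4.6914e+13 = 1.210559e+12
Denominator = 2.09e-5 + 2.6e-18 * 4.6914e+13 = 1.428764e-04
Xe_eq = 1.210559e+12 / 1.428764e-04 = 8.4728e+15 /cm^3

8.4728e+15


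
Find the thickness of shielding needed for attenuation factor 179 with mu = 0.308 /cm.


x = ln(factor) / mu
x = ln(179) / 0.308
x = 16.842 cm

16.842


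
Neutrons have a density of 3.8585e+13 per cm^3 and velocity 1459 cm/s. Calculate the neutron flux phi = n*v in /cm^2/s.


phi = n * v
phi = 3.8585e+13 * 1459
phi = 5.6296e+16 /cm^2/s

5.6296e+16


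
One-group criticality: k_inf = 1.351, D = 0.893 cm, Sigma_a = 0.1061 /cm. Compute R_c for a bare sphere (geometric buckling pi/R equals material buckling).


L^2 = D / Sigma_a = 0.893 / 0.1061 = 8.416588 cm^2
B_m^2 = (k_inf - 1) / L^2 = (1.351 - 1) / 8.416588 = 0.04170336 /cm^2
For a bare sphere: B_g = pi/R, so R_c = pi / sqrt(B_m^2)
R_c = pi / sqrt(0.04170336) = 15.384 cm

15.384


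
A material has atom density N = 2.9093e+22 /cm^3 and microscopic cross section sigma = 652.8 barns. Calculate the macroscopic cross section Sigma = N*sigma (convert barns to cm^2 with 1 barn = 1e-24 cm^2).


Sigma = N * sigma_barns * 1e-24
Sigma = 2.9093e+22 * 652.8 * 1e-24
Sigma = 18.992 /cm

18.992


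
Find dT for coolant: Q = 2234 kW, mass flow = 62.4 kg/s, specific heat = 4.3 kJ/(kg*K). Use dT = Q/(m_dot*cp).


dT = Q / (m_dot * cp)
dT = 2234 / (62.4 * 4.3)
dT = 8.3259 C

8.3259


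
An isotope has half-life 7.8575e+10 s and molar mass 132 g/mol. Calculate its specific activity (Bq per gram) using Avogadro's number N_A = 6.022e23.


lambda = ln(2) / t_half = ln(2) / 7.8575e+10 = 8.821472e-12 /s
SA = lambda * N_A / M
SA = 8.821472e-12 * 6.022e23 / 132
SA = 4.0245e+10 Bq/g

4.0245e+10


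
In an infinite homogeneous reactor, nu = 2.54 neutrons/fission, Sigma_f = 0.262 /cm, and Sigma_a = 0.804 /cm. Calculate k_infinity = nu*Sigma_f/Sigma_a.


k_inf = nu * Sigma_f / Sigma_a
k_inf = 2.54 * 0.262 / 0.804
k_inf = 0.82771

0.82771


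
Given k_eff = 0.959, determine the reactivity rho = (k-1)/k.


rho = (k_eff - 1) / k_eff
rho = (0.959 - 1) / 0.959
rho = -0.042753

-0.042753


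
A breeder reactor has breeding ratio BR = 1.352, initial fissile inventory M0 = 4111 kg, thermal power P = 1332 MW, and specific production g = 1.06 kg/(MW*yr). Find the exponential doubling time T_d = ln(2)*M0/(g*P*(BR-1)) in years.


Breeding gain G = BR - 1 = 1.352 - 1 = 0.352
Fissile production rate = g * P * G = 1.06 * 1332 * 0.352 = 496.99584 kg/yr
T_d = ln(2) * M0 / (g * P * G)
T_d = ln(2) * 4111 / 496.99584 = 5.7335 yr

5.7335


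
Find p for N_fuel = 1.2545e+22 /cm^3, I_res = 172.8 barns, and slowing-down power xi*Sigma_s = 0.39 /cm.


p = exp(-N * I * 1e-24 / (xi*Sigma_s))
p = exp(-1.2545e+22 * 172.8 * 1e-24 / 0.39)
p = 0.0038549

0.0038549


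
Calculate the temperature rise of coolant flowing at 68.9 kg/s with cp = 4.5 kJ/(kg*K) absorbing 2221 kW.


dT = Q / (m_dot * cp)
dT = 2221 / (68.9 * 4.5)
dT = 7.1634 C

7.1634


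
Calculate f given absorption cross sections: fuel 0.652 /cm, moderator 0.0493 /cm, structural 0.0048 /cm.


f = Sigma_a_fuel / (Sigma_a_fuel + Sigma_a_mod + Sigma_a_other)
f = 0.652 / (0.652 + 0.0493 + 0.0048)
f = 0.92338

0.92338


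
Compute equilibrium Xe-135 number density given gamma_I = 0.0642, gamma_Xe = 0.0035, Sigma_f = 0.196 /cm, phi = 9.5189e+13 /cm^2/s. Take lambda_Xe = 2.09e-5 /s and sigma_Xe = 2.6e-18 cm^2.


Xe_eq = (gamma_I + gamma_Xe) * Sigma_f * phi / (lambda_Xe + sigma_Xe * phi)
Numerator = (0.0642 + 0.0035) * 0.196 * 9.5189e+13 = 1.263082e+12
Denominator = 2.09e-5 + 2.6e-18 * 9.5189e+13 = 2.683914e-04
Xe_eq = 1.263082e+12 / 2.683914e-04 = 4.7061e+15 /cm^3

4.7061e+15


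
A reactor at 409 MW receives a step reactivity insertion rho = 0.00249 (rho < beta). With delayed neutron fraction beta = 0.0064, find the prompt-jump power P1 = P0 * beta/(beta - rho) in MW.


P1/P0 = beta / (beta - rho)
P1/P0 = 0.0064 / (0.0064 - 0.00249) = 1.636829
P1 = 409 * 1.636829 = 669.46 MW

669.46


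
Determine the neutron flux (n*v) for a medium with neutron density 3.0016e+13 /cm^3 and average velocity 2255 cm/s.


phi = n * v
phi = 3.0016e+13 * 2255
phi = 6.7686e+16 /cm^2/s

6.7686e+16


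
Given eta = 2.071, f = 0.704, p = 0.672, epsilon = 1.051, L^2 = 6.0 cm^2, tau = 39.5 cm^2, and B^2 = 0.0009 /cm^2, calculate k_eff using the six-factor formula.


k_inf = eta*f*p*eps = 2.071*0.704*0.672*1.051 = 1.029733
P_TNL = 1/(1 + L^2*B^2) = 1/(1 + 6.0*0.0009) = 0.9946290
P_FNL = exp(-B^2*tau) = exp(-0.0009*39.5) = 0.9650745
k_eff = k_inf * P_TNL * P_FNL = 1.029733 * 0.9946290 * 0.9650745
k_eff = 0.98843

0.98843


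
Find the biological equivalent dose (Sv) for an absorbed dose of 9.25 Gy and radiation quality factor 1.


H = D * Q
H = 9.25 * 1
H = 9.2500 Sv

9.2500


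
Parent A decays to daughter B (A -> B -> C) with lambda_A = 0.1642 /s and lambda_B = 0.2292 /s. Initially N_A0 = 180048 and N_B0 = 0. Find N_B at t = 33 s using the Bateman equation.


N_B(t) = lambda_A * N_A0 / (lambda_B - lambda_A) * [exp(-lambda_A*t) - exp(-lambda_B*t)]
exp(-0.1642*33) = 0.004433349; exp(-0.2292*33) = 5.190035e-04
N_B = 0.1642 * 180048 / (0.2292 - 0.1642) * (0.004433349 - 5.190035e-04)
N_B = 1780.4

1780.4


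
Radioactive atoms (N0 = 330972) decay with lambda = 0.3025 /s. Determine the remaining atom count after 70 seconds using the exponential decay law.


N = N0 * exp(-lambda * t)
N = 330972 * exp(-0.3025 * 70)
N = 2.1067e-04

2.1067e-04


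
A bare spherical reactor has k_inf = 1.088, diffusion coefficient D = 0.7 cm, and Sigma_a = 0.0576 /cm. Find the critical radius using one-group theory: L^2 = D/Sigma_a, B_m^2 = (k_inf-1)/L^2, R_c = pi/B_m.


L^2 = D / Sigma_a = 0.7 / 0.0576 = 12.15278 cm^2
B_m^2 = (k_inf - 1) / L^2 = (1.088 - 1) / 12.15278 = 0.007241142 /cm^2
For a bare sphere: B_g = pi/R, so R_c = pi / sqrt(B_m^2)
R_c = pi / sqrt(0.007241142) = 36.919 cm

36.919


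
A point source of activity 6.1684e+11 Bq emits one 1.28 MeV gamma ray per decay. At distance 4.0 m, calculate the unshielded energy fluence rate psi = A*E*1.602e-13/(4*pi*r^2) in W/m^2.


psi = A * E * 1.602e-13 / (4*pi*r^2)
psi = 6.1684e+11 * 1.28 * 1.602e-13 / (4*pi*4.0^2)
psi = 6.2909e-04 W/m^2

6.2909e-04


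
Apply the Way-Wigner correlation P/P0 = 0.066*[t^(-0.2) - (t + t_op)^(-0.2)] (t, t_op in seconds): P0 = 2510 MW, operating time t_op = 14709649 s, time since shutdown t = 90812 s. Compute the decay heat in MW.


P/P0 = 0.066 * [t^(-0.2) - (t + t_op)^(-0.2)]
P/P0 = 0.066 * [90812^(-0.2) - (90812 + 14709649)^(-0.2)]
P/P0 = 0.066 * [0.1019463 - 0.03680823] = 0.004299113
P = 2510 * 0.004299113 = 10.791 MW

10.791


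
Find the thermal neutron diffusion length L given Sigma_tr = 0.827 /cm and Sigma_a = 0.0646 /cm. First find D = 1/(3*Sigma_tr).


D = 1 / (3 * Sigma_tr) = 1 / (3 * 0.827) = 0.4030633 cm
L = sqrt(D / Sigma_a)
L = sqrt(0.4030633 / 0.0646)
L = 2.4979 cm

2.4979


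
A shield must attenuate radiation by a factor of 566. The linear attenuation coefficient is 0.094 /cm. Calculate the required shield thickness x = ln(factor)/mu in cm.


x = ln(factor) / mu
x = ln(566) / 0.094
x = 67.432 cm

67.432


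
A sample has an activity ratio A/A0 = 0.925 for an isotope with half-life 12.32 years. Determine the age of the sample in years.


lambda = ln(2) / t_half = ln(2) / 12.32 = 0.05626195 /yr
t = -ln(A/A0) / lambda
t = -ln(0.925) / 0.05626195
t = 1.3857 yr

1.3857


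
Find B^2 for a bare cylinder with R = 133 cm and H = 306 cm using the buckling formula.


B^2 = (2.405/R)^2 + (pi/H)^2
B^2 = (2.405/133)^2 + (pi/306)^2
B^2 = 4.3239e-04 /cm^2

4.3239e-04


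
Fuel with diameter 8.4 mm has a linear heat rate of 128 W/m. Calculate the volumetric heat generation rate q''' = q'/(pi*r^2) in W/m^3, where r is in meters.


r = D / 2 / 1000 = 8.4 / 2 / 1000 = 0.0042 m
q''' = q' / (pi * r^2)
q''' = 128 / (pi * 0.0042^2)
q''' = 2.3097e+06 W/m^3

2.3097e+06


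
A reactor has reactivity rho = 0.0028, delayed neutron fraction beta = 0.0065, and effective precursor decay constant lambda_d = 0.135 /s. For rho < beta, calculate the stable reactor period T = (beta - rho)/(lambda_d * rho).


T = (beta - rho) / (lambda_d * rho)
T = (0.0065 - 0.0028) / (0.135 * 0.0028)
T = 9.7884 s

9.7884


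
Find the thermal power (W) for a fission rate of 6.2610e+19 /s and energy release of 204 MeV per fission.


P = fission_rate * E_MeV * 1.602e-13
P = 6.2610e+19 * 204 * 1.602e-13
P = 2.0461e+09 W

2.0461e+09


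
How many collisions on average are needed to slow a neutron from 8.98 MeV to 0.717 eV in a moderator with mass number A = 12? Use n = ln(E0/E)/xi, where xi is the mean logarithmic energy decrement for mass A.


xi = 1 + (A-1)^2/(2A)*ln((A-1)/(A+1)) = 0.1577690 (for A = 12)
n = ln(E0/E) / xi
n = ln(8.98e6 / 0.717) / 0.1577690
n = ln(1.252441e+07) / 0.1577690 = 103.59

103.59


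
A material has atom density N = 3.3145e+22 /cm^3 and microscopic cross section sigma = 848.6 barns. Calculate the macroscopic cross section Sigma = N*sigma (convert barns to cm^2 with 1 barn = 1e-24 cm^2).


Sigma = N * sigma_barns * 1e-24
Sigma = 3.3145e+22 * 848.6 * 1e-24
Sigma = 28.127 /cm

28.127


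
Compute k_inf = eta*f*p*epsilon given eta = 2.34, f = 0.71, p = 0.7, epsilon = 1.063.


k_inf = eta * f * p * epsilon
k_inf = 2.34 * 0.71 * 0.7 * 1.063
k_inf = 1.2362

1.2362


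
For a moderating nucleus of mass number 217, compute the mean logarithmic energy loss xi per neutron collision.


xi = 1 + (A-1)^2/(2A) * ln((A-1)/(A+1))
xi = 1 + (217-1)^2/(2*217) * ln((217-1)/(217 +1))
xi = 0.0091883

0.0091883


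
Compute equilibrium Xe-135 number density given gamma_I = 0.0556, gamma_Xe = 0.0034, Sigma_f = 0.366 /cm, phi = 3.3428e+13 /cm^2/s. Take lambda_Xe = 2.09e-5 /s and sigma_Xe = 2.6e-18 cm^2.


Xe_eq = (gamma_I + gamma_Xe) * Sigma_f * phi / (lambda_Xe + sigma_Xe * phi)
Numerator = (0.0556 + 0.0034) * 0.366 * 3.3428e+13 = 7.218442e+11
Denominator = 2.09e-5 + 2.6e-18 * 3.3428e+13 = 1.078128e-04
Xe_eq = 7.218442e+11 / 1.078128e-04 = 6.6953e+15 /cm^3

6.6953e+15


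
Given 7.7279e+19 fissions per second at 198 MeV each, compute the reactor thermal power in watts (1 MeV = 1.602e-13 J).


P = fission_rate * E_MeV * 1.602e-13
P = 7.7279e+19 * 198 * 1.602e-13
P = 2.4513e+09 W

2.4513e+09


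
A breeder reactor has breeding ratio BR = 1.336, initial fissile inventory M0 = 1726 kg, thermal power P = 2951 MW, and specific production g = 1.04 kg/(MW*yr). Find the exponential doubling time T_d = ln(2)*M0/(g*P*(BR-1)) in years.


Breeding gain G = BR - 1 = 1.336 - 1 = 0.336
Fissile production rate = g * P * G = 1.04 * 2951 * 0.336 = 1031.19744 kg/yr
T_d = ln(2) * M0 / (g * P * G)
T_d = ln(2) * 1726 / 1031.19744 = 1.1602 yr

1.1602


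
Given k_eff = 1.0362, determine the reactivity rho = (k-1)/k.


rho = (k_eff - 1) / k_eff
rho = (1.0362 - 1) / 1.0362
rho = 0.034935

0.034935


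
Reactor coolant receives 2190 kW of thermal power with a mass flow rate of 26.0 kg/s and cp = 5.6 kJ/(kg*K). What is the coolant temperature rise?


dT = Q / (m_dot * cp)
dT = 2190 / (26.0 * 5.6)
dT = 15.041 C

15.041


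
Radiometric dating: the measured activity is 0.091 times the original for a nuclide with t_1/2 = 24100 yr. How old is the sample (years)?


lambda = ln(2) / t_half = ln(2) / 24100 = 2.876129e-05 /yr
t = -ln(A/A0) / lambda
t = -ln(0.091) / 2.876129e-05
t = 83338 yr

83338


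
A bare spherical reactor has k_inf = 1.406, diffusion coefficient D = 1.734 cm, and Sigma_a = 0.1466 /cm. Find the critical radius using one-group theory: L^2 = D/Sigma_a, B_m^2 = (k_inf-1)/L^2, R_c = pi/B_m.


L^2 = D / Sigma_a = 1.734 / 0.1466 = 11.82810 cm^2
B_m^2 = (k_inf - 1) / L^2 = (1.406 - 1) / 11.82810 = 0.03432504 /cm^2
For a bare sphere: B_g = pi/R, so R_c = pi / sqrt(B_m^2)
R_c = pi / sqrt(0.03432504) = 16.957 cm

16.957


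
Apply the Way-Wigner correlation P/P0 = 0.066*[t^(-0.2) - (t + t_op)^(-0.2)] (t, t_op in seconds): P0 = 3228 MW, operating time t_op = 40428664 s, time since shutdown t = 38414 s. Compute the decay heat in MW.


P/P0 = 0.066 * [t^(-0.2) - (t + t_op)^(-0.2)]
P/P0 = 0.066 * [38414^(-0.2) - (38414 + 40428664)^(-0.2)]
P/P0 = 0.066 * [0.1210883 - 0.03010091] = 0.006005168
P = 3228 * 0.006005168 = 19.385 MW

19.385


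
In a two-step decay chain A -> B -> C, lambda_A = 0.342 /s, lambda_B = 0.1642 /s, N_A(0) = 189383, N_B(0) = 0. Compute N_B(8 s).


N_B(t) = lambda_A * N_A0 / (lambda_B - lambda_A) * [exp(-lambda_A*t) - exp(-lambda_B*t)]
exp(-0.342*8) = 0.06482915; exp(-0.1642*8) = 0.2688505
N_B = 0.342 * 189383 / (0.1642 - 0.342) * (0.06482915 - 0.2688505)
N_B = 74321

74321


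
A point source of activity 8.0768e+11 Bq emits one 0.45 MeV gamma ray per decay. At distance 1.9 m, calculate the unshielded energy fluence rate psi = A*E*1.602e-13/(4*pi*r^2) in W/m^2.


psi = A * E * 1.602e-13 / (4*pi*r^2)
psi = 8.0768e+11 * 0.45 * 1.602e-13 / (4*pi*1.9^2)
psi = 0.0012835 W/m^2

0.0012835


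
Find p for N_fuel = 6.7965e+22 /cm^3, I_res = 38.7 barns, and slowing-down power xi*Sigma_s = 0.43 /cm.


p = exp(-N * I * 1e-24 / (xi*Sigma_s))
p = exp(-6.7965e+22 * 38.7 * 1e-24 / 0.43)
p = 0.0022054

0.0022054


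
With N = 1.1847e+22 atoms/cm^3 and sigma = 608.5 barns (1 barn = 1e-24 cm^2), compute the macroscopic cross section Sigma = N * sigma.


Sigma = N * sigma_barns * 1e-24
Sigma = 1.1847e+22 * 608.5 * 1e-24
Sigma = 7.2089 /cm

7.2089


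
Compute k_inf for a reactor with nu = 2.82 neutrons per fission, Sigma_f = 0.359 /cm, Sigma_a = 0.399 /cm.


k_inf = nu * Sigma_f / Sigma_a
k_inf = 2.82 * 0.359 / 0.399
k_inf = 2.5373

2.5373


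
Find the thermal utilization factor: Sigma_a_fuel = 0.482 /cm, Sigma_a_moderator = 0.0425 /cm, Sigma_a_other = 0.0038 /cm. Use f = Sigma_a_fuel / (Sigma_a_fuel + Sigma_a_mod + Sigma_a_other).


f = Sigma_a_fuel / (Sigma_a_fuel + Sigma_a_mod + Sigma_a_other)
f = 0.482 / (0.482 + 0.0425 + 0.0038)
f = 0.91236

0.91236


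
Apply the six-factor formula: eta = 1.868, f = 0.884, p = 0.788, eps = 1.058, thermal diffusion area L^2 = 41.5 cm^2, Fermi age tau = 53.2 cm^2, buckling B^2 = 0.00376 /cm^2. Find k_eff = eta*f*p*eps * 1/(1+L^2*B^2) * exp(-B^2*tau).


k_inf = eta*f*p*eps = 1.868*0.884*0.788*1.058 = 1.376705
P_TNL = 1/(1 + L^2*B^2) = 1/(1 + 41.5*0.00376) = 0.8650220
P_FNL = exp(-B^2*tau) = exp(-0.00376*53.2) = 0.8187046
k_eff = k_inf * P_TNL * P_FNL = 1.376705 * 0.8650220 * 0.8187046
k_eff = 0.97498

0.97498


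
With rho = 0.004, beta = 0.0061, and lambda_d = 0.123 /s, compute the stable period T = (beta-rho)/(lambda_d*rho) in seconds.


T = (beta - rho) / (lambda_d * rho)
T = (0.0061 - 0.004) / (0.123 * 0.004)
T = 4.2683 s

4.2683


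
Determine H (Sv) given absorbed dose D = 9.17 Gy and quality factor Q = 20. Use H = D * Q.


H = D * Q
H = 9.17 * 20
H = 183.40 Sv

183.40


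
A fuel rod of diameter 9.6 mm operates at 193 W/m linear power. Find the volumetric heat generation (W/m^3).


r = D / 2 / 1000 = 9.6 / 2 / 1000 = 0.0048 m
q''' = q' / (pi * r^2)
q''' = 193 / (pi * 0.0048^2)
q''' = 2.6664e+06 W/m^3

2.6664e+06


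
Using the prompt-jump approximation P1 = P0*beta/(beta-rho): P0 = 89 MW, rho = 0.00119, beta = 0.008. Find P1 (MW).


P1/P0 = beta / (beta - rho)
P1/P0 = 0.008 / (0.008 - 0.00119) = 1.174743
P1 = 89 * 1.174743 = 104.55 MW

104.55


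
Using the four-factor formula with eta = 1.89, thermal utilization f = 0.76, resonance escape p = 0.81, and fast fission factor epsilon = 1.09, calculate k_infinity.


k_inf = eta * f * p * epsilon
k_inf = 1.89 * 0.76 * 0.81 * 1.09
k_inf = 1.2682

1.2682


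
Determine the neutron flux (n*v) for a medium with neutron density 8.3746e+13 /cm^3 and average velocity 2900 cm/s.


phi = n * v
phi = 8.3746e+13 * 2900
phi = 2.4286e+17 /cm^2/s

2.4286e+17


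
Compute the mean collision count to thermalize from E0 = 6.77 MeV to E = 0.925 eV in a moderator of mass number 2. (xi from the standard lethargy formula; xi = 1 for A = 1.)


xi = 1 + (A-1)^2/(2A)*ln((A-1)/(A+1)) = 0.7253469 (for A = 2)
n = ln(E0/E) / xi
n = ln(6.77e6 / 0.925) / 0.7253469
n = ln(7.318919e+06) / 0.7253469 = 21.791

21.791


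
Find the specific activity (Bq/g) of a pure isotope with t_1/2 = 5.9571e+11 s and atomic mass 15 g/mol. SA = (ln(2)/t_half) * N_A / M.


lambda = ln(2) / t_half = ln(2) / 5.9571e+11 = 1.163565e-12 /s
SA = lambda * N_A / M
SA = 1.163565e-12 * 6.022e23 / 15
SA = 4.6713e+10 Bq/g

4.6713e+10


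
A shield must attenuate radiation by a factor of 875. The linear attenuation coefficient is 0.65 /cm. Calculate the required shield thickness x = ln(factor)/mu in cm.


x = ln(factor) / mu
x = ln(875) / 0.65
x = 10.422 cm

10.422


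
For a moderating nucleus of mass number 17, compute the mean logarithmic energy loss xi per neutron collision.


xi = 1 + (A-1)^2/(2A) * ln((A-1)/(A+1))
xi = 1 + (17-1)^2/(2*17) * ln((17-1)/(17 +1))
xi = 0.11316

0.11316


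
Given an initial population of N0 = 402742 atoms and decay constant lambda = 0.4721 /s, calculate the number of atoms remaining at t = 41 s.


N = N0 * exp(-lambda * t)
N = 402742 * exp(-0.4721 * 41)
N = 0.0015804

0.0015804


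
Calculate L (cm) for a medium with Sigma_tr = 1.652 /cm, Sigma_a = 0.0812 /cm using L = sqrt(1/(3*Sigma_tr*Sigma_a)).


D = 1 / (3 * Sigma_tr) = 1 / (3 * 1.652) = 0.2017756 cm
L = sqrt(D / Sigma_a)
L = sqrt(0.2017756 / 0.0812)
L = 1.5764 cm

1.5764


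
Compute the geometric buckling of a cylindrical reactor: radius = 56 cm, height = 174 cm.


B^2 = (2.405/R)^2 + (pi/H)^2
B^2 = (2.405/56)^2 + (pi/174)^2
B^2 = 0.0021704 /cm^2

0.0021704


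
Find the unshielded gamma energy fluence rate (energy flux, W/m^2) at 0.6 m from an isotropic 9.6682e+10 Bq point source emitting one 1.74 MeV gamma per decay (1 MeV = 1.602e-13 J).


psi = A * E * 1.602e-13 / (4*pi*r^2)
psi = 9.6682e+10 * 1.74 * 1.602e-13 / (4*pi*0.6^2)
psi = 0.0059572 W/m^2

0.0059572


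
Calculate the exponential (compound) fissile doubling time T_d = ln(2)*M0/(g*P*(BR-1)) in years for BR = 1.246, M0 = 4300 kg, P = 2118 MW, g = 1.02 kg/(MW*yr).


Breeding gain G = BR - 1 = 1.246 - 1 = 0.246
Fissile production rate = g * P * G = 1.02 * 2118 * 0.246 = 531.44856 kg/yr
T_d = ln(2) * M0 / (g * P * G)
T_d = ln(2) * 4300 / 531.44856 = 5.6083 yr

5.6083


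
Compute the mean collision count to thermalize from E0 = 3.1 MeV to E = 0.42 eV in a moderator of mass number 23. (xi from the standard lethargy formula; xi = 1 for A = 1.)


xi = 1 + (A-1)^2/(2A)*ln((A-1)/(A+1)) = 0.08448899 (for A = 23)
n = ln(E0/E) / xi
n = ln(3.1e6 / 0.42) / 0.08448899
n = ln(7.380952e+06) / 0.08448899 = 187.18

187.18


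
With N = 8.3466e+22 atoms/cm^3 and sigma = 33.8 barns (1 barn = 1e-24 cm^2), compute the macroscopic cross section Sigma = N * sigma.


Sigma = N * sigma_barns * 1e-24
Sigma = 8.3466e+22 * 33.8 * 1e-24
Sigma = 2.8212 /cm

2.8212


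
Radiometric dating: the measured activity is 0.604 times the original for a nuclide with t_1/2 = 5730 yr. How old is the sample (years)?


lambda = ln(2) / t_half = ln(2) / 5730 = 1.209681e-04 /yr
t = -ln(A/A0) / lambda
t = -ln(0.604) / 1.209681e-04
t = 4167.9 yr

4167.9


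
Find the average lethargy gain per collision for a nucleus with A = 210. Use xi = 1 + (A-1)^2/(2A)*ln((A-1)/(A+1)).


xi = 1 + (A-1)^2/(2A) * ln((A-1)/(A+1))
xi = 1 + (210-1)^2/(2*210) * ln((210-1)/(210 +1))
xi = 0.0094936

0.0094936


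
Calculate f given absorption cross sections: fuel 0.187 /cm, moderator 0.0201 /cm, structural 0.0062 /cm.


f = Sigma_a_fuel / (Sigma_a_fuel + Sigma_a_mod + Sigma_a_other)
f = 0.187 / (0.187 + 0.0201 + 0.0062)
f = 0.87670

0.87670


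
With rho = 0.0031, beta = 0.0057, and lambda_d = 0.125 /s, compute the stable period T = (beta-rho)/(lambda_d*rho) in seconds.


T = (beta - rho) / (lambda_d * rho)
T = (0.0057 - 0.0031) / (0.125 * 0.0031)
T = 6.7097 s

6.7097


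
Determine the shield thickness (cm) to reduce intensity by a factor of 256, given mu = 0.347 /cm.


x = ln(factor) / mu
x = ln(256) / 0.347
x = 15.980 cm

15.980


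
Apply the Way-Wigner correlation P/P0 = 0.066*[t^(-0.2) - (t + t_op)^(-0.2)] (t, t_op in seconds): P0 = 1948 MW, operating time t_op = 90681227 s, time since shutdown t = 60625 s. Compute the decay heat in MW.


P/P0 = 0.066 * [t^(-0.2) - (t + t_op)^(-0.2)]
P/P0 = 0.066 * [60625^(-0.2) - (60625 + 90681227)^(-0.2)]
P/P0 = 0.066 * [0.1105273 - 0.02561170] = 0.005604430
P = 1948 * 0.005604430 = 10.917 MW

10.917


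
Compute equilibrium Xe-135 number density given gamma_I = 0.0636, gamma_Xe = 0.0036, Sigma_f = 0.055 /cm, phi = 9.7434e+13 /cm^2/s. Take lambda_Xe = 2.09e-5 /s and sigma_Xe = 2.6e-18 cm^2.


Xe_eq = (gamma_I + gamma_Xe) * Sigma_f * phi / (lambda_Xe + sigma_Xe * phi)
Numerator = (0.0636 + 0.0036) * 0.055 * 9.7434e+13 = 3.601161e+11
Denominator = 2.09e-5 + 2.6e-18 * 9.7434e+13 = 2.742284e-04
Xe_eq = 3.601161e+11 / 2.742284e-04 = 1.3132e+15 /cm^3

1.3132e+15


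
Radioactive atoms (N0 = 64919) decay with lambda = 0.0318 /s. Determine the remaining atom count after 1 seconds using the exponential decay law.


N = N0 * exp(-lambda * t)
N = 64919 * exp(-0.0318 * 1)
N = 62887

62887


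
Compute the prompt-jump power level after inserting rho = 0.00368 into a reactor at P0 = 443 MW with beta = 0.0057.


P1/P0 = beta / (beta - rho)
P1/P0 = 0.0057 / (0.0057 - 0.00368) = 2.821782
P1 = 443 * 2.821782 = 1250.0 MW

1250.0


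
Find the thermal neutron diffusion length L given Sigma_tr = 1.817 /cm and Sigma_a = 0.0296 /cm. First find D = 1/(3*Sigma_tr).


D = 1 / (3 * Sigma_tr) = 1 / (3 * 1.817) = 0.1834526 cm
L = sqrt(D / Sigma_a)
L = sqrt(0.1834526 / 0.0296)
L = 2.4895 cm

2.4895


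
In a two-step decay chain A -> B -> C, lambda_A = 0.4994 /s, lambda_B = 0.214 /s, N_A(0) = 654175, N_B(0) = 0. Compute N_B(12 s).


N_B(t) = lambda_A * N_A0 / (lambda_B - lambda_A) * [exp(-lambda_A*t) - exp(-lambda_B*t)]
exp(-0.4994*12) = 0.002496664; exp(-0.214*12) = 0.07668877
N_B = 0.4994 * 654175 / (0.214 - 0.4994) * (0.002496664 - 0.07668877)
N_B = 84927

84927


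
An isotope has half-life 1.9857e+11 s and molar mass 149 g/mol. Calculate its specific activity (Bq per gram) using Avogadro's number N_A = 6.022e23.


lambda = ln(2) / t_half = ln(2) / 1.9857e+11 = 3.490694e-12 /s
SA = lambda * N_A / M
SA = 3.490694e-12 * 6.022e23 / 149
SA = 1.4108e+10 Bq/g

1.4108e+10


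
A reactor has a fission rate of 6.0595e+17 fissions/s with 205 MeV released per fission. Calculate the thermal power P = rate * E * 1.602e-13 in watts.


P = fission_rate * E_MeV * 1.602e-13
P = 6.0595e+17 * 205 * 1.602e-13
P = 1.9900e+07 W

1.9900e+07


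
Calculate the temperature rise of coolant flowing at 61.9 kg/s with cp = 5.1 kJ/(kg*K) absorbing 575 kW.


dT = Q / (m_dot * cp)
dT = 575 / (61.9 * 5.1)
dT = 1.8214 C

1.8214


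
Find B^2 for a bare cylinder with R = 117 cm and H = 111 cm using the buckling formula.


B^2 = (2.405/R)^2 + (pi/H)^2
B^2 = (2.405/117)^2 + (pi/111)^2
B^2 = 0.0012236 /cm^2

0.0012236


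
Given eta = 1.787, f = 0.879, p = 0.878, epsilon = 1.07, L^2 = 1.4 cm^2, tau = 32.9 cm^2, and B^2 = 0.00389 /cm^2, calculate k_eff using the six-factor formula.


k_inf = eta*f*p*eps = 1.787*0.879*0.878*1.07 = 1.475678
P_TNL = 1/(1 + L^2*B^2) = 1/(1 + 1.4*0.00389) = 0.9945835
P_FNL = exp(-B^2*tau) = exp(-0.00389*32.9) = 0.8798701
k_eff = k_inf * P_TNL * P_FNL = 1.475678 * 0.9945835 * 0.8798701
k_eff = 1.2914

1.2914
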